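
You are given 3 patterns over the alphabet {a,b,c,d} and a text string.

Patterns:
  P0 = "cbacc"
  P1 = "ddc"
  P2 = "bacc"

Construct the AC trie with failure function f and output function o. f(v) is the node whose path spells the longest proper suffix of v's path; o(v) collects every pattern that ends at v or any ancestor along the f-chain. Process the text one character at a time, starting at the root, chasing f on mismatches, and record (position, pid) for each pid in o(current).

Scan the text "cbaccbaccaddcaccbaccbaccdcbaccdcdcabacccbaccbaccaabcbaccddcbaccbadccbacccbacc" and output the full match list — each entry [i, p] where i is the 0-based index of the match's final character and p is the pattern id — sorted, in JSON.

Construct AC machine:
Trie (insert patterns):
  n0 'ε': b→9 c→1 d→6
  n1 'c': b→2
  n2 'cb': a→3
  n3 'cba': c→4
  n4 'cbac': c→5
  n5 'cbacc': ·  ←P0
  n6 'd': d→7
  n7 'dd': c→8
  n8 'ddc': ·  ←P1
  n9 'b': a→10
  n10 'ba': c→11
  n11 'bac': c→12
  n12 'bacc': ·  ←P2

Failure links (BFS by depth):
  fail(1) 'c': from fail(0)=0 chase 'c': 0 ⇒ 0;  out=∅∪out(0)=∅
  fail(6) 'd': from fail(0)=0 chase 'd': 0 ⇒ 0;  out=∅∪out(0)=∅
  fail(9) 'b': from fail(0)=0 chase 'b': 0 ⇒ 0;  out=∅∪out(0)=∅
  fail(2) 'cb': from fail(1)=0 chase 'b': 0 ⇒ 9;  out=∅∪out(9)=∅
  fail(7) 'dd': from fail(6)=0 chase 'd': 0 ⇒ 6;  out=∅∪out(6)=∅
  fail(10) 'ba': from fail(9)=0 chase 'a': 0 ⇒ 0;  out=∅∪out(0)=∅
  fail(3) 'cba': from fail(2)=9 chase 'a': 9 ⇒ 10;  out=∅∪out(10)=∅
  fail(8) 'ddc': from fail(7)=6 chase 'c': 6→0 ⇒ 1;  out={1}∪out(1)={1}
  fail(11) 'bac': from fail(10)=0 chase 'c': 0 ⇒ 1;  out=∅∪out(1)=∅
  fail(4) 'cbac': from fail(3)=10 chase 'c': 10 ⇒ 11;  out=∅∪out(11)=∅
  fail(12) 'bacc': from fail(11)=1 chase 'c': 1→0 ⇒ 1;  out={2}∪out(1)={2}
  fail(5) 'cbacc': from fail(4)=11 chase 'c': 11 ⇒ 12;  out={0}∪out(12)={0,2}

Text stream:
i=0 'c': node 0→1
i=1 'b': node 1→2
i=2 'a': node 2→3
i=3 'c': node 3→4
i=4 'c': node 4→5  → match P0@[0:4],P2@[1:4]
i=5 'b': node 5→2 (via fail)
i=6 'a': node 2→3
i=7 'c': node 3→4
i=8 'c': node 4→5  → match P0@[4:8],P2@[5:8]
i=9 'a': node 5→0 (via fail)
i=10 'd': node 0→6
i=11 'd': node 6→7
i=12 'c': node 7→8  → match P1@[10:12]
i=13 'a': node 8→0 (via fail)
i=14 'c': node 0→1
i=15 'c': node 1→1 (via fail)
i=16 'b': node 1→2
i=17 'a': node 2→3
i=18 'c': node 3→4
i=19 'c': node 4→5  → match P0@[15:19],P2@[16:19]
i=20 'b': node 5→2 (via fail)
i=21 'a': node 2→3
i=22 'c': node 3→4
i=23 'c': node 4→5  → match P0@[19:23],P2@[20:23]
i=24 'd': node 5→6 (via fail)
i=25 'c': node 6→1 (via fail)
i=26 'b': node 1→2
i=27 'a': node 2→3
i=28 'c': node 3→4
i=29 'c': node 4→5  → match P0@[25:29],P2@[26:29]
i=30 'd': node 5→6 (via fail)
i=31 'c': node 6→1 (via fail)
i=32 'd': node 1→6 (via fail)
i=33 'c': node 6→1 (via fail)
i=34 'a': node 1→0 (via fail)
i=35 'b': node 0→9
i=36 'a': node 9→10
i=37 'c': node 10→11
i=38 'c': node 11→12  → match P2@[35:38]
i=39 'c': node 12→1 (via fail)
i=40 'b': node 1→2
i=41 'a': node 2→3
i=42 'c': node 3→4
i=43 'c': node 4→5  → match P0@[39:43],P2@[40:43]
i=44 'b': node 5→2 (via fail)
i=45 'a': node 2→3
i=46 'c': node 3→4
i=47 'c': node 4→5  → match P0@[43:47],P2@[44:47]
i=48 'a': node 5→0 (via fail)
i=49 'a': node 0→0
i=50 'b': node 0→9
i=51 'c': node 9→1 (via fail)
i=52 'b': node 1→2
i=53 'a': node 2→3
i=54 'c': node 3→4
i=55 'c': node 4→5  → match P0@[51:55],P2@[52:55]
i=56 'd': node 5→6 (via fail)
i=57 'd': node 6→7
i=58 'c': node 7→8  → match P1@[56:58]
i=59 'b': node 8→2 (via fail)
i=60 'a': node 2→3
i=61 'c': node 3→4
i=62 'c': node 4→5  → match P0@[58:62],P2@[59:62]
i=63 'b': node 5→2 (via fail)
i=64 'a': node 2→3
i=65 'd': node 3→6 (via fail)
i=66 'c': node 6→1 (via fail)
i=67 'c': node 1→1 (via fail)
i=68 'b': node 1→2
i=69 'a': node 2→3
i=70 'c': node 3→4
i=71 'c': node 4→5  → match P0@[67:71],P2@[68:71]
i=72 'c': node 5→1 (via fail)
i=73 'b': node 1→2
i=74 'a': node 2→3
i=75 'c': node 3→4
i=76 'c': node 4→5  → match P0@[72:76],P2@[73:76]

Result: [[4,0],[4,2],[8,0],[8,2],[12,1],[19,0],[19,2],[23,0],[23,2],[29,0],[29,2],[38,2],[43,0],[43,2],[47,0],[47,2],[55,0],[55,2],[58,1],[62,0],[62,2],[71,0],[71,2],[76,0],[76,2]]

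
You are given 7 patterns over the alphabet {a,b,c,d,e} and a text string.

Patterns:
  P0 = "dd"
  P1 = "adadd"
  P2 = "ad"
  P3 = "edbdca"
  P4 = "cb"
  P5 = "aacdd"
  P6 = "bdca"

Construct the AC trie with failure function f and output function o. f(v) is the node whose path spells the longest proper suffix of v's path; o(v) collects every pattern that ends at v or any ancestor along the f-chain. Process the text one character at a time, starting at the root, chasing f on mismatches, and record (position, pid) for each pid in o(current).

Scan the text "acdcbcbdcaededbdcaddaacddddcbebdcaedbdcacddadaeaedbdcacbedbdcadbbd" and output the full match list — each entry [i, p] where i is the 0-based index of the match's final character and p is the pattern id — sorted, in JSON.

Build:
Trie nodes:
  0='ε' goto a→3 b→20 c→14 d→1 e→8
  1='d' goto d→2
  2='dd' goto ·  ←P0
  3='a' goto a→16 d→4
  4='ad' goto a→5  ←P2
  5='ada' goto d→6
  6='adad' goto d→7
  7='adadd' goto ·  ←P1
  8='e' goto d→9
  9='ed' goto b→10
  10='edb' goto d→11
  11='edbd' goto c→12
  12='edbdc' goto a→13
  13='edbdca' goto ·  ←P3
  14='c' goto b→15
  15='cb' goto ·  ←P4
  16='aa' goto c→17
  17='aac' goto d→18
  18='aacd' goto d→19
  19='aacdd' goto ·  ←P5
  20='b' goto d→21
  21='bd' goto c→22
  22='bdc' goto a→23
  23='bdca' goto ·  ←P6

BFS fail/out derivation:
  fail(1) 'd': from fail(0)=0 chase 'd': 0 ⇒ 0;  out=∅∪out(0)=∅
  fail(3) 'a': from fail(0)=0 chase 'a': 0 ⇒ 0;  out=∅∪out(0)=∅
  fail(8) 'e': from fail(0)=0 chase 'e': 0 ⇒ 0;  out=∅∪out(0)=∅
  fail(14) 'c': from fail(0)=0 chase 'c': 0 ⇒ 0;  out=∅∪out(0)=∅
  fail(20) 'b': from fail(0)=0 chase 'b': 0 ⇒ 0;  out=∅∪out(0)=∅
  fail(2) 'dd': from fail(1)=0 chase 'd': 0 ⇒ 1;  out={0}∪out(1)={0}
  fail(4) 'ad': from fail(3)=0 chase 'd': 0 ⇒ 1;  out={2}∪out(1)={2}
  fail(9) 'ed': from fail(8)=0 chase 'd': 0 ⇒ 1;  out=∅∪out(1)=∅
  fail(15) 'cb': from fail(14)=0 chase 'b': 0 ⇒ 20;  out={4}∪out(20)={4}
  fail(16) 'aa': from fail(3)=0 chase 'a': 0 ⇒ 3;  out=∅∪out(3)=∅
  fail(21) 'bd': from fail(20)=0 chase 'd': 0 ⇒ 1;  out=∅∪out(1)=∅
  fail(5) 'ada': from fail(4)=1 chase 'a': 1→0 ⇒ 3;  out=∅∪out(3)=∅
  fail(10) 'edb': from fail(9)=1 chase 'b': 1→0 ⇒ 20;  out=∅∪out(20)=∅
  fail(17) 'aac': from fail(16)=3 chase 'c': 3→0 ⇒ 14;  out=∅∪out(14)=∅
  fail(22) 'bdc': from fail(21)=1 chase 'c': 1→0 ⇒ 14;  out=∅∪out(14)=∅
  fail(6) 'adad': from fail(5)=3 chase 'd': 3 ⇒ 4;  out=∅∪out(4)={2}
  fail(11) 'edbd': from fail(10)=20 chase 'd': 20 ⇒ 21;  out=∅∪out(21)=∅
  fail(18) 'aacd': from fail(17)=14 chase 'd': 14→0 ⇒ 1;  out=∅∪out(1)=∅
  fail(23) 'bdca': from fail(22)=14 chase 'a': 14→0 ⇒ 3;  out={6}∪out(3)={6}
  fail(7) 'adadd': from fail(6)=4 chase 'd': 4→1 ⇒ 2;  out={1}∪out(2)={0,1}
  fail(12) 'edbdc': from fail(11)=21 chase 'c': 21 ⇒ 22;  out=∅∪out(22)=∅
  fail(19) 'aacdd': from fail(18)=1 chase 'd': 1 ⇒ 2;  out={5}∪out(2)={0,5}
  fail(13) 'edbdca': from fail(12)=22 chase 'a': 22 ⇒ 23;  out={3}∪out(23)={3,6}

Text stream:
i=0 'a': node 0→3
i=1 'c': node 3→14 (via fail)
i=2 'd': node 14→1 (via fail)
i=3 'c': node 1→14 (via fail)
i=4 'b': node 14→15  → match P4@[3:4]
i=5 'c': node 15→14 (via fail)
i=6 'b': node 14→15  → match P4@[5:6]
i=7 'd': node 15→21 (via fail)
i=8 'c': node 21→22
i=9 'a': node 22→23  → match P6@[6:9]
i=10 'e': node 23→8 (via fail)
i=11 'd': node 8→9
i=12 'e': node 9→8 (via fail)
i=13 'd': node 8→9
i=14 'b': node 9→10
i=15 'd': node 10→11
i=16 'c': node 11→12
i=17 'a': node 12→13  → match P3@[12:17],P6@[14:17]
i=18 'd': node 13→4 (via fail)  → match P2@[17:18]
i=19 'd': node 4→2 (via fail)  → match P0@[18:19]
i=20 'a': node 2→3 (via fail)
i=21 'a': node 3→16
i=22 'c': node 16→17
i=23 'd': node 17→18
i=24 'd': node 18→19  → match P0@[23:24],P5@[20:24]
i=25 'd': node 19→2 (via fail)  → match P0@[24:25]
i=26 'd': node 2→2 (via fail)  → match P0@[25:26]
i=27 'c': node 2→14 (via fail)
i=28 'b': node 14→15  → match P4@[27:28]
i=29 'e': node 15→8 (via fail)
i=30 'b': node 8→20 (via fail)
i=31 'd': node 20→21
i=32 'c': node 21→22
i=33 'a': node 22→23  → match P6@[30:33]
i=34 'e': node 23→8 (via fail)
i=35 'd': node 8→9
i=36 'b': node 9→10
i=37 'd': node 10→11
i=38 'c': node 11→12
i=39 'a': node 12→13  → match P3@[34:39],P6@[36:39]
i=40 'c': node 13→14 (via fail)
i=41 'd': node 14→1 (via fail)
i=42 'd': node 1→2  → match P0@[41:42]
i=43 'a': node 2→3 (via fail)
i=44 'd': node 3→4  → match P2@[43:44]
i=45 'a': node 4→5
i=46 'e': node 5→8 (via fail)
i=47 'a': node 8→3 (via fail)
i=48 'e': node 3→8 (via fail)
i=49 'd': node 8→9
i=50 'b': node 9→10
i=51 'd': node 10→11
i=52 'c': node 11→12
i=53 'a': node 12→13  → match P3@[48:53],P6@[50:53]
i=54 'c': node 13→14 (via fail)
i=55 'b': node 14→15  → match P4@[54:55]
i=56 'e': node 15→8 (via fail)
i=57 'd': node 8→9
i=58 'b': node 9→10
i=59 'd': node 10→11
i=60 'c': node 11→12
i=61 'a': node 12→13  → match P3@[56:61],P6@[58:61]
i=62 'd': node 13→4 (via fail)  → match P2@[61:62]
i=63 'b': node 4→20 (via fail)
i=64 'b': node 20→20 (via fail)
i=65 'd': node 20→21

All matches (sorted): [[4,4],[6,4],[9,6],[17,3],[17,6],[18,2],[19,0],[24,0],[24,5],[25,0],[26,0],[28,4],[33,6],[39,3],[39,6],[42,0],[44,2],[53,3],[53,6],[55,4],[61,3],[61,6],[62,2]]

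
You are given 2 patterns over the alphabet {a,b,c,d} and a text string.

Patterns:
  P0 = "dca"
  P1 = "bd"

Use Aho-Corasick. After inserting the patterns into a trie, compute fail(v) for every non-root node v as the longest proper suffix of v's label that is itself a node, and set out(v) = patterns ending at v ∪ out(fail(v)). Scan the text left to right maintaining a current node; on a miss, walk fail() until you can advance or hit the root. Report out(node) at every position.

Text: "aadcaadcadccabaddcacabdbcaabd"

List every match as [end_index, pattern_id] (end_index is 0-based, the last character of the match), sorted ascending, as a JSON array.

Construct AC machine:
Trie nodes:
  0='ε' goto b→4 d→1
  1='d' goto c→2
  2='dc' goto a→3
  3='dca' goto ·  [P0 ends]
  4='b' goto d→5
  5='bd' goto ·  [P1 ends]

Failure links (BFS by depth):
  fail(1) 'd': from fail(0)=0 chase 'd': 0 ⇒ 0;  out=∅∪out(0)=∅
  fail(4) 'b': from fail(0)=0 chase 'b': 0 ⇒ 0;  out=∅∪out(0)=∅
  fail(2) 'dc': from fail(1)=0 chase 'c': 0 ⇒ 0;  out=∅∪out(0)=∅
  fail(5) 'bd': from fail(4)=0 chase 'd': 0 ⇒ 1;  out={1}∪out(1)={1}
  fail(3) 'dca': from fail(2)=0 chase 'a': 0 ⇒ 0;  out={0}∪out(0)={0}

Scan:
pos 0 'a': at 0
pos 1 'a': at 0
pos 2 'd': at 1
pos 3 'c': at 2
pos 4 'a': at 3  emit P0@[2:4]
pos 5 'a': at 0 (via fail)
pos 6 'd': at 1
pos 7 'c': at 2
pos 8 'a': at 3  emit P0@[6:8]
pos 9 'd': at 1 (via fail)
pos 10 'c': at 2
pos 11 'c': at 0 (via fail)
pos 12 'a': at 0
pos 13 'b': at 4
pos 14 'a': at 0 (via fail)
pos 15 'd': at 1
pos 16 'd': at 1 (via fail)
pos 17 'c': at 2
pos 18 'a': at 3  emit P0@[16:18]
pos 19 'c': at 0 (via fail)
pos 20 'a': at 0
pos 21 'b': at 4
pos 22 'd': at 5  emit P1@[21:22]
pos 23 'b': at 4 (via fail)
pos 24 'c': at 0 (via fail)
pos 25 'a': at 0
pos 26 'a': at 0
pos 27 'b': at 4
pos 28 'd': at 5  emit P1@[27:28]

Matches: [[4,0],[8,0],[18,0],[22,1],[28,1]]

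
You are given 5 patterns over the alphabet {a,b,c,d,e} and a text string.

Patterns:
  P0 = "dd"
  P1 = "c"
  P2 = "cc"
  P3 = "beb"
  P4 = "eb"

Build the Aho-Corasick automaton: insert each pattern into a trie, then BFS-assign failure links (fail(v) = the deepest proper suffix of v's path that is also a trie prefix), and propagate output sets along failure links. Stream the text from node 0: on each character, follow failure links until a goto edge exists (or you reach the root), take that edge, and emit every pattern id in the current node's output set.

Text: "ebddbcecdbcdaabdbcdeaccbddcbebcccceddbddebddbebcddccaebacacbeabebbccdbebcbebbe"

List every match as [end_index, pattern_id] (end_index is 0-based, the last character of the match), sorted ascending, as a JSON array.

Construct AC machine:
Trie nodes:
  0='ε' goto b→5 c→3 d→1 e→8
  1='d' goto d→2
  2='dd' goto ·  ←P0
  3='c' goto c→4  ←P1
  4='cc' goto ·  ←P2
  5='b' goto e→6
  6='be' goto b→7
  7='beb' goto ·  ←P3
  8='e' goto b→9
  9='eb' goto ·  ←P4

BFS fail/out derivation:
  fail(1) 'd': from fail(0)=0 chase 'd': 0 ⇒ 0;  out=∅∪out(0)=∅
  fail(3) 'c': from fail(0)=0 chase 'c': 0 ⇒ 0;  out={1}∪out(0)={1}
  fail(5) 'b': from fail(0)=0 chase 'b': 0 ⇒ 0;  out=∅∪out(0)=∅
  fail(8) 'e': from fail(0)=0 chase 'e': 0 ⇒ 0;  out=∅∪out(0)=∅
  fail(2) 'dd': from fail(1)=0 chase 'd': 0 ⇒ 1;  out={0}∪out(1)={0}
  fail(4) 'cc': from fail(3)=0 chase 'c': 0 ⇒ 3;  out={2}∪out(3)={1,2}
  fail(6) 'be': from fail(5)=0 chase 'e': 0 ⇒ 8;  out=∅∪out(8)=∅
  fail(9) 'eb': from fail(8)=0 chase 'b': 0 ⇒ 5;  out={4}∪out(5)={4}
  fail(7) 'beb': from fail(6)=8 chase 'b': 8 ⇒ 9;  out={3}∪out(9)={3,4}

Scan:
pos 0 'e': at 8
pos 1 'b': at 9  ** P4@[0:1]
pos 2 'd': at 1 ·f
pos 3 'd': at 2  ** P0@[2:3]
pos 4 'b': at 5 ·f
pos 5 'c': at 3 ·f  ** P1@[5:5]
pos 6 'e': at 8 ·f
pos 7 'c': at 3 ·f  ** P1@[7:7]
pos 8 'd': at 1 ·f
pos 9 'b': at 5 ·f
pos 10 'c': at 3 ·f  ** P1@[10:10]
pos 11 'd': at 1 ·f
pos 12 'a': at 0 ·f
pos 13 'a': at 0
pos 14 'b': at 5
pos 15 'd': at 1 ·f
pos 16 'b': at 5 ·f
pos 17 'c': at 3 ·f  ** P1@[17:17]
pos 18 'd': at 1 ·f
pos 19 'e': at 8 ·f
pos 20 'a': at 0 ·f
pos 21 'c': at 3  ** P1@[21:21]
pos 22 'c': at 4  ** P1@[22:22],P2@[21:22]
pos 23 'b': at 5 ·f
pos 24 'd': at 1 ·f
pos 25 'd': at 2  ** P0@[24:25]
pos 26 'c': at 3 ·f  ** P1@[26:26]
pos 27 'b': at 5 ·f
pos 28 'e': at 6
pos 29 'b': at 7  ** P3@[27:29],P4@[28:29]
pos 30 'c': at 3 ·f  ** P1@[30:30]
pos 31 'c': at 4  ** P1@[31:31],P2@[30:31]
pos 32 'c': at 4 ·f  ** P1@[32:32],P2@[31:32]
pos 33 'c': at 4 ·f  ** P1@[33:33],P2@[32:33]
pos 34 'e': at 8 ·f
pos 35 'd': at 1 ·f
pos 36 'd': at 2  ** P0@[35:36]
pos 37 'b': at 5 ·f
pos 38 'd': at 1 ·f
pos 39 'd': at 2  ** P0@[38:39]
pos 40 'e': at 8 ·f
pos 41 'b': at 9  ** P4@[40:41]
pos 42 'd': at 1 ·f
pos 43 'd': at 2  ** P0@[42:43]
pos 44 'b': at 5 ·f
pos 45 'e': at 6
pos 46 'b': at 7  ** P3@[44:46],P4@[45:46]
pos 47 'c': at 3 ·f  ** P1@[47:47]
pos 48 'd': at 1 ·f
pos 49 'd': at 2  ** P0@[48:49]
pos 50 'c': at 3 ·f  ** P1@[50:50]
pos 51 'c': at 4  ** P1@[51:51],P2@[50:51]
pos 52 'a': at 0 ·f
pos 53 'e': at 8
pos 54 'b': at 9  ** P4@[53:54]
pos 55 'a': at 0 ·f
pos 56 'c': at 3  ** P1@[56:56]
pos 57 'a': at 0 ·f
pos 58 'c': at 3  ** P1@[58:58]
pos 59 'b': at 5 ·f
pos 60 'e': at 6
pos 61 'a': at 0 ·f
pos 62 'b': at 5
pos 63 'e': at 6
pos 64 'b': at 7  ** P3@[62:64],P4@[63:64]
pos 65 'b': at 5 ·f
pos 66 'c': at 3 ·f  ** P1@[66:66]
pos 67 'c': at 4  ** P1@[67:67],P2@[66:67]
pos 68 'd': at 1 ·f
pos 69 'b': at 5 ·f
pos 70 'e': at 6
pos 71 'b': at 7  ** P3@[69:71],P4@[70:71]
pos 72 'c': at 3 ·f  ** P1@[72:72]
pos 73 'b': at 5 ·f
pos 74 'e': at 6
pos 75 'b': at 7  ** P3@[73:75],P4@[74:75]
pos 76 'b': at 5 ·f
pos 77 'e': at 6

Result: [[1,4],[3,0],[5,1],[7,1],[10,1],[17,1],[21,1],[22,1],[22,2],[25,0],[26,1],[29,3],[29,4],[30,1],[31,1],[31,2],[32,1],[32,2],[33,1],[33,2],[36,0],[39,0],[41,4],[43,0],[46,3],[46,4],[47,1],[49,0],[50,1],[51,1],[51,2],[54,4],[56,1],[58,1],[64,3],[64,4],[66,1],[67,1],[67,2],[71,3],[71,4],[72,1],[75,3],[75,4]]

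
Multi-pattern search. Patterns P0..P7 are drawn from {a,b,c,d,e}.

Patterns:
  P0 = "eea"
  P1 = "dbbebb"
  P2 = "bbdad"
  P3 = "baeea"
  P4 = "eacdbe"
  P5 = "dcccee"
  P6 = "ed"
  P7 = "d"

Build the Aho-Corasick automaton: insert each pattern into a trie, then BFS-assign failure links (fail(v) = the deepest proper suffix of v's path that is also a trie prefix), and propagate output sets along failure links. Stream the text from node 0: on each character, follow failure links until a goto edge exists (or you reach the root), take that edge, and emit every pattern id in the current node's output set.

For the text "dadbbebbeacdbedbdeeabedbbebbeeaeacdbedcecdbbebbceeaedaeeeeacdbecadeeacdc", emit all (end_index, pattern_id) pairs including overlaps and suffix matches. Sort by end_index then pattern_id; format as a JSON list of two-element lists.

Construct AC machine:
Trie (insert patterns):
  n0 'ε': b→10 d→4 e→1
  n1 'e': a→19 d→29 e→2
  n2 'ee': a→3
  n3 'eea': ·  [P0 ends]
  n4 'd': b→5 c→24  [P7 ends]
  n5 'db': b→6
  n6 'dbb': e→7
  n7 'dbbe': b→8
  n8 'dbbeb': b→9
  n9 'dbbebb': ·  [P1 ends]
  n10 'b': a→15 b→11
  n11 'bb': d→12
  n12 'bbd': a→13
  n13 'bbda': d→14
  n14 'bbdad': ·  [P2 ends]
  n15 'ba': e→16
  n16 'bae': e→17
  n17 'baee': a→18
  n18 'baeea': ·  [P3 ends]
  n19 'ea': c→20
  n20 'eac': d→21
  n21 'eacd': b→22
  n22 'eacdb': e→23
  n23 'eacdbe': ·  [P4 ends]
  n24 'dc': c→25
  n25 'dcc': c→26
  n26 'dccc': e→27
  n27 'dccce': e→28
  n28 'dcccee': ·  [P5 ends]
  n29 'ed': ·  [P6 ends]

Failure links (BFS by depth):
  n1('e'): parent n0 fail=0; on 'e' 0 → fail=0;  out ∅∪∅=∅
  n4('d'): parent n0 fail=0; on 'd' 0 → fail=0;  out {7}∪∅={7}
  n10('b'): parent n0 fail=0; on 'b' 0 → fail=0;  out ∅∪∅=∅
  n2('ee'): parent n1 fail=0; on 'e' 0 → fail=1;  out ∅∪∅=∅
  n5('db'): parent n4 fail=0; on 'b' 0 → fail=10;  out ∅∪∅=∅
  n11('bb'): parent n10 fail=0; on 'b' 0 → fail=10;  out ∅∪∅=∅
  n15('ba'): parent n10 fail=0; on 'a' 0 → fail=0;  out ∅∪∅=∅
  n19('ea'): parent n1 fail=0; on 'a' 0 → fail=0;  out ∅∪∅=∅
  n24('dc'): parent n4 fail=0; on 'c' 0 → fail=0;  out ∅∪∅=∅
  n29('ed'): parent n1 fail=0; on 'd' 0 → fail=4;  out {6}∪{7}={6,7}
  n3('eea'): parent n2 fail=1; on 'a' 1 → fail=19;  out {0}∪∅={0}
  n6('dbb'): parent n5 fail=10; on 'b' 10 → fail=11;  out ∅∪∅=∅
  n12('bbd'): parent n11 fail=10; on 'd' 10→0 → fail=4;  out ∅∪{7}={7}
  n16('bae'): parent n15 fail=0; on 'e' 0 → fail=1;  out ∅∪∅=∅
  n20('eac'): parent n19 fail=0; on 'c' 0 → fail=0;  out ∅∪∅=∅
  n25('dcc'): parent n24 fail=0; on 'c' 0 → fail=0;  out ∅∪∅=∅
  n7('dbbe'): parent n6 fail=11; on 'e' 11→10→0 → fail=1;  out ∅∪∅=∅
  n13('bbda'): parent n12 fail=4; on 'a' 4→0 → fail=0;  out ∅∪∅=∅
  n17('baee'): parent n16 fail=1; on 'e' 1 → fail=2;  out ∅∪∅=∅
  n21('eacd'): parent n20 fail=0; on 'd' 0 → fail=4;  out ∅∪{7}={7}
  n26('dccc'): parent n25 fail=0; on 'c' 0 → fail=0;  out ∅∪∅=∅
  n8('dbbeb'): parent n7 fail=1; on 'b' 1→0 → fail=10;  out ∅∪∅=∅
  n14('bbdad'): parent n13 fail=0; on 'd' 0 → fail=4;  out {2}∪{7}={2,7}
  n18('baeea'): parent n17 fail=2; on 'a' 2 → fail=3;  out {3}∪{0}={0,3}
  n22('eacdb'): parent n21 fail=4; on 'b' 4 → fail=5;  out ∅∪∅=∅
  n27('dccce'): parent n26 fail=0; on 'e' 0 → fail=1;  out ∅∪∅=∅
  n9('dbbebb'): parent n8 fail=10; on 'b' 10 → fail=11;  out {1}∪∅={1}
  n23('eacdbe'): parent n22 fail=5; on 'e' 5→10→0 → fail=1;  out {4}∪∅={4}
  n28('dcccee'): parent n27 fail=1; on 'e' 1 → fail=2;  out {5}∪∅={5}

Run:
[0] read 'd'  n0⇒n4  → match P7@[0:0]
[1] read 'a'  n4⇒n0 ·f
[2] read 'd'  n0⇒n4  → match P7@[2:2]
[3] read 'b'  n4⇒n5
[4] read 'b'  n5⇒n6
[5] read 'e'  n6⇒n7
[6] read 'b'  n7⇒n8
[7] read 'b'  n8⇒n9  → match P1@[2:7]
[8] read 'e'  n9⇒n1 ·f
[9] read 'a'  n1⇒n19
[10] read 'c'  n19⇒n20
[11] read 'd'  n20⇒n21  → match P7@[11:11]
[12] read 'b'  n21⇒n22
[13] read 'e'  n22⇒n23  → match P4@[8:13]
[14] read 'd'  n23⇒n29 ·f  → match P6@[13:14],P7@[14:14]
[15] read 'b'  n29⇒n5 ·f
[16] read 'd'  n5⇒n4 ·f  → match P7@[16:16]
[17] read 'e'  n4⇒n1 ·f
[18] read 'e'  n1⇒n2
[19] read 'a'  n2⇒n3  → match P0@[17:19]
[20] read 'b'  n3⇒n10 ·f
[21] read 'e'  n10⇒n1 ·f
[22] read 'd'  n1⇒n29  → match P6@[21:22],P7@[22:22]
[23] read 'b'  n29⇒n5 ·f
[24] read 'b'  n5⇒n6
[25] read 'e'  n6⇒n7
[26] read 'b'  n7⇒n8
[27] read 'b'  n8⇒n9  → match P1@[22:27]
[28] read 'e'  n9⇒n1 ·f
[29] read 'e'  n1⇒n2
[30] read 'a'  n2⇒n3  → match P0@[28:30]
[31] read 'e'  n3⇒n1 ·f
[32] read 'a'  n1⇒n19
[33] read 'c'  n19⇒n20
[34] read 'd'  n20⇒n21  → match P7@[34:34]
[35] read 'b'  n21⇒n22
[36] read 'e'  n22⇒n23  → match P4@[31:36]
[37] read 'd'  n23⇒n29 ·f  → match P6@[36:37],P7@[37:37]
[38] read 'c'  n29⇒n24 ·f
[39] read 'e'  n24⇒n1 ·f
[40] read 'c'  n1⇒n0 ·f
[41] read 'd'  n0⇒n4  → match P7@[41:41]
[42] read 'b'  n4⇒n5
[43] read 'b'  n5⇒n6
[44] read 'e'  n6⇒n7
[45] read 'b'  n7⇒n8
[46] read 'b'  n8⇒n9  → match P1@[41:46]
[47] read 'c'  n9⇒n0 ·f
[48] read 'e'  n0⇒n1
[49] read 'e'  n1⇒n2
[50] read 'a'  n2⇒n3  → match P0@[48:50]
[51] read 'e'  n3⇒n1 ·f
[52] read 'd'  n1⇒n29  → match P6@[51:52],P7@[52:52]
[53] read 'a'  n29⇒n0 ·f
[54] read 'e'  n0⇒n1
[55] read 'e'  n1⇒n2
[56] read 'e'  n2⇒n2 ·f
[57] read 'e'  n2⇒n2 ·f
[58] read 'a'  n2⇒n3  → match P0@[56:58]
[59] read 'c'  n3⇒n20 ·f
[60] read 'd'  n20⇒n21  → match P7@[60:60]
[61] read 'b'  n21⇒n22
[62] read 'e'  n22⇒n23  → match P4@[57:62]
[63] read 'c'  n23⇒n0 ·f
[64] read 'a'  n0⇒n0
[65] read 'd'  n0⇒n4  → match P7@[65:65]
[66] read 'e'  n4⇒n1 ·f
[67] read 'e'  n1⇒n2
[68] read 'a'  n2⇒n3  → match P0@[66:68]
[69] read 'c'  n3⇒n20 ·f
[70] read 'd'  n20⇒n21  → match P7@[70:70]
[71] read 'c'  n21⇒n24 ·f

Matches: [[0,7],[2,7],[7,1],[11,7],[13,4],[14,6],[14,7],[16,7],[19,0],[22,6],[22,7],[27,1],[30,0],[34,7],[36,4],[37,6],[37,7],[41,7],[46,1],[50,0],[52,6],[52,7],[58,0],[60,7],[62,4],[65,7],[68,0],[70,7]]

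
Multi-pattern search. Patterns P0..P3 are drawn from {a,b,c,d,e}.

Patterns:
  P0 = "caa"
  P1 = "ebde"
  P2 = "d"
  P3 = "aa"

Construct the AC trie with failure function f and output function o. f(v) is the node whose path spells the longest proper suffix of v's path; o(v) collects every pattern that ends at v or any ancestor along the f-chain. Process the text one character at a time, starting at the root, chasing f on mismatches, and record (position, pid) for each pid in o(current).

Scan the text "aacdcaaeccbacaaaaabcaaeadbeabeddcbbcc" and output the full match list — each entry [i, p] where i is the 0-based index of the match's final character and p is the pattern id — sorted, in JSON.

Build automaton:
Trie nodes:
  n0 'ε': a→9 c→1 d→8 e→4
  n1 'c': a→2
  n2 'ca': a→3
  n3 'caa': ·  ←P0
  n4 'e': b→5
  n5 'eb': d→6
  n6 'ebd': e→7
  n7 'ebde': ·  ←P1
  n8 'd': ·  ←P2
  n9 'a': a→10
  n10 'aa': ·  ←P3

Failure links (BFS by depth):
  n1('c'): parent n0 fail=0; on 'c' 0 → fail=0;  out ∅∪∅=∅
  n4('e'): parent n0 fail=0; on 'e' 0 → fail=0;  out ∅∪∅=∅
  n8('d'): parent n0 fail=0; on 'd' 0 → fail=0;  out {2}∪∅={2}
  n9('a'): parent n0 fail=0; on 'a' 0 → fail=0;  out ∅∪∅=∅
  n2('ca'): parent n1 fail=0; on 'a' 0 → fail=9;  out ∅∪∅=∅
  n5('eb'): parent n4 fail=0; on 'b' 0 → fail=0;  out ∅∪∅=∅
  n10('aa'): parent n9 fail=0; on 'a' 0 → fail=9;  out {3}∪∅={3}
  n3('caa'): parent n2 fail=9; on 'a' 9 → fail=10;  out {0}∪{3}={0,3}
  n6('ebd'): parent n5 fail=0; on 'd' 0 → fail=8;  out ∅∪{2}={2}
  n7('ebde'): parent n6 fail=8; on 'e' 8→0 → fail=4;  out {1}∪∅={1}

Scan:
i=0 'a': node 0→9
i=1 'a': node 9→10  ** P3@[0:1]
i=2 'c': node 10→1 (fail-walked)
i=3 'd': node 1→8 (fail-walked)  ** P2@[3:3]
i=4 'c': node 8→1 (fail-walked)
i=5 'a': node 1→2
i=6 'a': node 2→3  ** P0@[4:6],P3@[5:6]
i=7 'e': node 3→4 (fail-walked)
i=8 'c': node 4→1 (fail-walked)
i=9 'c': node 1→1 (fail-walked)
i=10 'b': node 1→0 (fail-walked)
i=11 'a': node 0→9
i=12 'c': node 9→1 (fail-walked)
i=13 'a': node 1→2
i=14 'a': node 2→3  ** P0@[12:14],P3@[13:14]
i=15 'a': node 3→10 (fail-walked)  ** P3@[14:15]
i=16 'a': node 10→10 (fail-walked)  ** P3@[15:16]
i=17 'a': node 10→10 (fail-walked)  ** P3@[16:17]
i=18 'b': node 10→0 (fail-walked)
i=19 'c': node 0→1
i=20 'a': node 1→2
i=21 'a': node 2→3  ** P0@[19:21],P3@[20:21]
i=22 'e': node 3→4 (fail-walked)
i=23 'a': node 4→9 (fail-walked)
i=24 'd': node 9→8 (fail-walked)  ** P2@[24:24]
i=25 'b': node 8→0 (fail-walked)
i=26 'e': node 0→4
i=27 'a': node 4→9 (fail-walked)
i=28 'b': node 9→0 (fail-walked)
i=29 'e': node 0→4
i=30 'd': node 4→8 (fail-walked)  ** P2@[30:30]
i=31 'd': node 8→8 (fail-walked)  ** P2@[31:31]
i=32 'c': node 8→1 (fail-walked)
i=33 'b': node 1→0 (fail-walked)
i=34 'b': node 0→0
i=35 'c': node 0→1
i=36 'c': node 1→1 (fail-walked)

Result: [[1,3],[3,2],[6,0],[6,3],[14,0],[14,3],[15,3],[16,3],[17,3],[21,0],[21,3],[24,2],[30,2],[31,2]]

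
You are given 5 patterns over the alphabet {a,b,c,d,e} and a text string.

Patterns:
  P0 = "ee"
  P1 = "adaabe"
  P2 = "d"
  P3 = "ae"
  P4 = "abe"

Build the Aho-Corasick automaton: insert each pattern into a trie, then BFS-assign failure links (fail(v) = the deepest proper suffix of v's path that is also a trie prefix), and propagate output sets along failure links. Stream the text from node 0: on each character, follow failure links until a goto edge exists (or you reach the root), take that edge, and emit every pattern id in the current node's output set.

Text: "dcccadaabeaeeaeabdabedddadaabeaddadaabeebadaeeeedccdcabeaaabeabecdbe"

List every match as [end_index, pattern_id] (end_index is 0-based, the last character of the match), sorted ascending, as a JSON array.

Build:
Trie (insert patterns):
  0='ε' goto a→3 d→9 e→1
  1='e' goto e→2
  2='ee' goto ·  ←P0
  3='a' goto b→11 d→4 e→10
  4='ad' goto a→5
  5='ada' goto a→6
  6='adaa' goto b→7
  7='adaab' goto e→8
  8='adaabe' goto ·  ←P1
  9='d' goto ·  ←P2
  10='ae' goto ·  ←P3
  11='ab' goto e→12
  12='abe' goto ·  ←P4

Failure links (BFS by depth):
  n1('e'): parent n0 fail=0; on 'e' 0 → fail=0;  out ∅∪∅=∅
  n3('a'): parent n0 fail=0; on 'a' 0 → fail=0;  out ∅∪∅=∅
  n9('d'): parent n0 fail=0; on 'd' 0 → fail=0;  out {2}∪∅={2}
  n2('ee'): parent n1 fail=0; on 'e' 0 → fail=1;  out {0}∪∅={0}
  n4('ad'): parent n3 fail=0; on 'd' 0 → fail=9;  out ∅∪{2}={2}
  n10('ae'): parent n3 fail=0; on 'e' 0 → fail=1;  out {3}∪∅={3}
  n11('ab'): parent n3 fail=0; on 'b' 0 → fail=0;  out ∅∪∅=∅
  n5('ada'): parent n4 fail=9; on 'a' 9→0 → fail=3;  out ∅∪∅=∅
  n12('abe'): parent n11 fail=0; on 'e' 0 → fail=1;  out {4}∪∅={4}
  n6('adaa'): parent n5 fail=3; on 'a' 3→0 → fail=3;  out ∅∪∅=∅
  n7('adaab'): parent n6 fail=3; on 'b' 3 → fail=11;  out ∅∪∅=∅
  n8('adaabe'): parent n7 fail=11; on 'e' 11 → fail=12;  out {1}∪{4}={1,4}

Text stream:
[0] read 'd'  n0⇒n9  emit P2@[0:0]
[1] read 'c'  n9⇒n0 (fail-walked)
[2] read 'c'  n0⇒n0
[3] read 'c'  n0⇒n0
[4] read 'a'  n0⇒n3
[5] read 'd'  n3⇒n4  emit P2@[5:5]
[6] read 'a'  n4⇒n5
[7] read 'a'  n5⇒n6
[8] read 'b'  n6⇒n7
[9] read 'e'  n7⇒n8  emit P1@[4:9],P4@[7:9]
[10] read 'a'  n8⇒n3 (fail-walked)
[11] read 'e'  n3⇒n10  emit P3@[10:11]
[12] read 'e'  n10⇒n2 (fail-walked)  emit P0@[11:12]
[13] read 'a'  n2⇒n3 (fail-walked)
[14] read 'e'  n3⇒n10  emit P3@[13:14]
[15] read 'a'  n10⇒n3 (fail-walked)
[16] read 'b'  n3⇒n11
[17] read 'd'  n11⇒n9 (fail-walked)  emit P2@[17:17]
[18] read 'a'  n9⇒n3 (fail-walked)
[19] read 'b'  n3⇒n11
[20] read 'e'  n11⇒n12  emit P4@[18:20]
[21] read 'd'  n12⇒n9 (fail-walked)  emit P2@[21:21]
[22] read 'd'  n9⇒n9 (fail-walked)  emit P2@[22:22]
[23] read 'd'  n9⇒n9 (fail-walked)  emit P2@[23:23]
[24] read 'a'  n9⇒n3 (fail-walked)
[25] read 'd'  n3⇒n4  emit P2@[25:25]
[26] read 'a'  n4⇒n5
[27] read 'a'  n5⇒n6
[28] read 'b'  n6⇒n7
[29] read 'e'  n7⇒n8  emit P1@[24:29],P4@[27:29]
[30] read 'a'  n8⇒n3 (fail-walked)
[31] read 'd'  n3⇒n4  emit P2@[31:31]
[32] read 'd'  n4⇒n9 (fail-walked)  emit P2@[32:32]
[33] read 'a'  n9⇒n3 (fail-walked)
[34] read 'd'  n3⇒n4  emit P2@[34:34]
[35] read 'a'  n4⇒n5
[36] read 'a'  n5⇒n6
[37] read 'b'  n6⇒n7
[38] read 'e'  n7⇒n8  emit P1@[33:38],P4@[36:38]
[39] read 'e'  n8⇒n2 (fail-walked)  emit P0@[38:39]
[40] read 'b'  n2⇒n0 (fail-walked)
[41] read 'a'  n0⇒n3
[42] read 'd'  n3⇒n4  emit P2@[42:42]
[43] read 'a'  n4⇒n5
[44] read 'e'  n5⇒n10 (fail-walked)  emit P3@[43:44]
[45] read 'e'  n10⇒n2 (fail-walked)  emit P0@[44:45]
[46] read 'e'  n2⇒n2 (fail-walked)  emit P0@[45:46]
[47] read 'e'  n2⇒n2 (fail-walked)  emit P0@[46:47]
[48] read 'd'  n2⇒n9 (fail-walked)  emit P2@[48:48]
[49] read 'c'  n9⇒n0 (fail-walked)
[50] read 'c'  n0⇒n0
[51] read 'd'  n0⇒n9  emit P2@[51:51]
[52] read 'c'  n9⇒n0 (fail-walked)
[53] read 'a'  n0⇒n3
[54] read 'b'  n3⇒n11
[55] read 'e'  n11⇒n12  emit P4@[53:55]
[56] read 'a'  n12⇒n3 (fail-walked)
[57] read 'a'  n3⇒n3 (fail-walked)
[58] read 'a'  n3⇒n3 (fail-walked)
[59] read 'b'  n3⇒n11
[60] read 'e'  n11⇒n12  emit P4@[58:60]
[61] read 'a'  n12⇒n3 (fail-walked)
[62] read 'b'  n3⇒n11
[63] read 'e'  n11⇒n12  emit P4@[61:63]
[64] read 'c'  n12⇒n0 (fail-walked)
[65] read 'd'  n0⇒n9  emit P2@[65:65]
[66] read 'b'  n9⇒n0 (fail-walked)
[67] read 'e'  n0⇒n1

All matches (sorted): [[0,2],[5,2],[9,1],[9,4],[11,3],[12,0],[14,3],[17,2],[20,4],[21,2],[22,2],[23,2],[25,2],[29,1],[29,4],[31,2],[32,2],[34,2],[38,1],[38,4],[39,0],[42,2],[44,3],[45,0],[46,0],[47,0],[48,2],[51,2],[55,4],[60,4],[63,4],[65,2]]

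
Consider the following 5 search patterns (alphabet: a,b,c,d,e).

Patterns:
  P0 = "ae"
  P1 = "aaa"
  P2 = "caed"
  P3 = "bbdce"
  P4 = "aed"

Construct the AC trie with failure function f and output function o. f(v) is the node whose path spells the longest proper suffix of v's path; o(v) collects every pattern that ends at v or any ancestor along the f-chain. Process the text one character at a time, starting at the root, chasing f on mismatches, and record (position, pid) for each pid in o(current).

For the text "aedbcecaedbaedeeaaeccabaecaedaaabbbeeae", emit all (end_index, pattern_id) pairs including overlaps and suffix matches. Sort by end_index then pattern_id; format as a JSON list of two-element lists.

Build automaton:
Trie (insert patterns):
  n0 'ε': a→1 b→9 c→5
  n1 'a': a→3 e→2
  n2 'ae': d→14  [P0 ends]
  n3 'aa': a→4
  n4 'aaa': ·  [P1 ends]
  n5 'c': a→6
  n6 'ca': e→7
  n7 'cae': d→8
  n8 'caed': ·  [P2 ends]
  n9 'b': b→10
  n10 'bb': d→11
  n11 'bbd': c→12
  n12 'bbdc': e→13
  n13 'bbdce': ·  [P3 ends]
  n14 'aed': ·  [P4 ends]

BFS fail/out derivation:
  fail(1) 'a': from fail(0)=0 chase 'a': 0 ⇒ 0;  out=∅∪out(0)=∅
  fail(5) 'c': from fail(0)=0 chase 'c': 0 ⇒ 0;  out=∅∪out(0)=∅
  fail(9) 'b': from fail(0)=0 chase 'b': 0 ⇒ 0;  out=∅∪out(0)=∅
  fail(2) 'ae': from fail(1)=0 chase 'e': 0 ⇒ 0;  out={0}∪out(0)={0}
  fail(3) 'aa': from fail(1)=0 chase 'a': 0 ⇒ 1;  out=∅∪out(1)=∅
  fail(6) 'ca': from fail(5)=0 chase 'a': 0 ⇒ 1;  out=∅∪out(1)=∅
  fail(10) 'bb': from fail(9)=0 chase 'b': 0 ⇒ 9;  out=∅∪out(9)=∅
  fail(4) 'aaa': from fail(3)=1 chase 'a': 1 ⇒ 3;  out={1}∪out(3)={1}
  fail(7) 'cae': from fail(6)=1 chase 'e': 1 ⇒ 2;  out=∅∪out(2)={0}
  fail(11) 'bbd': from fail(10)=9 chase 'd': 9→0 ⇒ 0;  out=∅∪out(0)=∅
  fail(14) 'aed': from fail(2)=0 chase 'd': 0 ⇒ 0;  out={4}∪out(0)={4}
  fail(8) 'caed': from fail(7)=2 chase 'd': 2 ⇒ 14;  out={2}∪out(14)={2,4}
  fail(12) 'bbdc': from fail(11)=0 chase 'c': 0 ⇒ 5;  out=∅∪out(5)=∅
  fail(13) 'bbdce': from fail(12)=5 chase 'e': 5→0 ⇒ 0;  out={3}∪out(0)={3}

Run:
i=0 'a': node 0→1
i=1 'e': node 1→2  emit P0@[0:1]
i=2 'd': node 2→14  emit P4@[0:2]
i=3 'b': node 14→9 ·f
i=4 'c': node 9→5 ·f
i=5 'e': node 5→0 ·f
i=6 'c': node 0→5
i=7 'a': node 5→6
i=8 'e': node 6→7  emit P0@[7:8]
i=9 'd': node 7→8  emit P2@[6:9],P4@[7:9]
i=10 'b': node 8→9 ·f
i=11 'a': node 9→1 ·f
i=12 'e': node 1→2  emit P0@[11:12]
i=13 'd': node 2→14  emit P4@[11:13]
i=14 'e': node 14→0 ·f
i=15 'e': node 0→0
i=16 'a': node 0→1
i=17 'a': node 1→3
i=18 'e': node 3→2 ·f  emit P0@[17:18]
i=19 'c': node 2→5 ·f
i=20 'c': node 5→5 ·f
i=21 'a': node 5→6
i=22 'b': node 6→9 ·f
i=23 'a': node 9→1 ·f
i=24 'e': node 1→2  emit P0@[23:24]
i=25 'c': node 2→5 ·f
i=26 'a': node 5→6
i=27 'e': node 6→7  emit P0@[26:27]
i=28 'd': node 7→8  emit P2@[25:28],P4@[26:28]
i=29 'a': node 8→1 ·f
i=30 'a': node 1→3
i=31 'a': node 3→4  emit P1@[29:31]
i=32 'b': node 4→9 ·f
i=33 'b': node 9→10
i=34 'b': node 10→10 ·f
i=35 'e': node 10→0 ·f
i=36 'e': node 0→0
i=37 'a': node 0→1
i=38 'e': node 1→2  emit P0@[37:38]

Result: [[1,0],[2,4],[8,0],[9,2],[9,4],[12,0],[13,4],[18,0],[24,0],[27,0],[28,2],[28,4],[31,1],[38,0]]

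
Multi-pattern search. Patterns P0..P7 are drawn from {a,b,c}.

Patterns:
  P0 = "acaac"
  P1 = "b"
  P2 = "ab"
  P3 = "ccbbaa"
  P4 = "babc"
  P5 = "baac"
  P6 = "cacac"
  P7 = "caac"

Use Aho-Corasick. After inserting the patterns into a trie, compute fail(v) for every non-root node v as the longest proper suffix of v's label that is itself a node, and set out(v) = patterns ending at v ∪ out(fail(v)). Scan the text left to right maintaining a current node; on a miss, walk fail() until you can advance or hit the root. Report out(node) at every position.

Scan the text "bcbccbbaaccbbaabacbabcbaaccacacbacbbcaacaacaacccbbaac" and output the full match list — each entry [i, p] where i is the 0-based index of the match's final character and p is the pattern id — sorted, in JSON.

Build:
Trie nodes:
  0='ε' goto a→1 b→6 c→8
  1='a' goto b→7 c→2
  2='ac' goto a→3
  3='aca' goto a→4
  4='acaa' goto c→5
  5='acaac' goto ·  [P0 ends]
  6='b' goto a→14  [P1 ends]
  7='ab' goto ·  [P2 ends]
  8='c' goto a→19 c→9
  9='cc' goto b→10
  10='ccb' goto b→11
  11='ccbb' goto a→12
  12='ccbba' goto a→13
  13='ccbbaa' goto ·  [P3 ends]
  14='ba' goto a→17 b→15
  15='bab' goto c→16
  16='babc' goto ·  [P4 ends]
  17='baa' goto c→18
  18='baac' goto ·  [P5 ends]
  19='ca' goto a→23 c→20
  20='cac' goto a→21
  21='caca' goto c→22
  22='cacac' goto ·  [P6 ends]
  23='caa' goto c→24
  24='caac' goto ·  [P7 ends]

Failure links (BFS by depth):
  fail(1) 'a': from fail(0)=0 chase 'a': 0 ⇒ 0;  out=∅∪out(0)=∅
  fail(6) 'b': from fail(0)=0 chase 'b': 0 ⇒ 0;  out={1}∪out(0)={1}
  fail(8) 'c': from fail(0)=0 chase 'c': 0 ⇒ 0;  out=∅∪out(0)=∅
  fail(2) 'ac': from fail(1)=0 chase 'c': 0 ⇒ 8;  out=∅∪out(8)=∅
  fail(7) 'ab': from fail(1)=0 chase 'b': 0 ⇒ 6;  out={2}∪out(6)={1,2}
  fail(9) 'cc': from fail(8)=0 chase 'c': 0 ⇒ 8;  out=∅∪out(8)=∅
  fail(14) 'ba': from fail(6)=0 chase 'a': 0 ⇒ 1;  out=∅∪out(1)=∅
  fail(19) 'ca': from fail(8)=0 chase 'a': 0 ⇒ 1;  out=∅∪out(1)=∅
  fail(3) 'aca': from fail(2)=8 chase 'a': 8 ⇒ 19;  out=∅∪out(19)=∅
  fail(10) 'ccb': from fail(9)=8 chase 'b': 8→0 ⇒ 6;  out=∅∪out(6)={1}
  fail(15) 'bab': from fail(14)=1 chase 'b': 1 ⇒ 7;  out=∅∪out(7)={1,2}
  fail(17) 'baa': from fail(14)=1 chase 'a': 1→0 ⇒ 1;  out=∅∪out(1)=∅
  fail(20) 'cac': from fail(19)=1 chase 'c': 1 ⇒ 2;  out=∅∪out(2)=∅
  fail(23) 'caa': from fail(19)=1 chase 'a': 1→0 ⇒ 1;  out=∅∪out(1)=∅
  fail(4) 'acaa': from fail(3)=19 chase 'a': 19 ⇒ 23;  out=∅∪out(23)=∅
  fail(11) 'ccbb': from fail(10)=6 chase 'b': 6→0 ⇒ 6;  out=∅∪out(6)={1}
  fail(16) 'babc': from fail(15)=7 chase 'c': 7→6→0 ⇒ 8;  out={4}∪out(8)={4}
  fail(18) 'baac': from fail(17)=1 chase 'c': 1 ⇒ 2;  out={5}∪out(2)={5}
  fail(21) 'caca': from fail(20)=2 chase 'a': 2 ⇒ 3;  out=∅∪out(3)=∅
  fail(24) 'caac': from fail(23)=1 chase 'c': 1 ⇒ 2;  out={7}∪out(2)={7}
  fail(5) 'acaac': from fail(4)=23 chase 'c': 23 ⇒ 24;  out={0}∪out(24)={0,7}
  fail(12) 'ccbba': from fail(11)=6 chase 'a': 6 ⇒ 14;  out=∅∪out(14)=∅
  fail(22) 'cacac': from fail(21)=3 chase 'c': 3→19 ⇒ 20;  out={6}∪out(20)={6}
  fail(13) 'ccbbaa': from fail(12)=14 chase 'a': 14 ⇒ 17;  out={3}∪out(17)={3}

Text stream:
i=0 'b': node 0→6  emit P1@[0:0]
i=1 'c': node 6→8 (via fail)
i=2 'b': node 8→6 (via fail)  emit P1@[2:2]
i=3 'c': node 6→8 (via fail)
i=4 'c': node 8→9
i=5 'b': node 9→10  emit P1@[5:5]
i=6 'b': node 10→11  emit P1@[6:6]
i=7 'a': node 11→12
i=8 'a': node 12→13  emit P3@[3:8]
i=9 'c': node 13→18 (via fail)  emit P5@[6:9]
i=10 'c': node 18→9 (via fail)
i=11 'b': node 9→10  emit P1@[11:11]
i=12 'b': node 10→11  emit P1@[12:12]
i=13 'a': node 11→12
i=14 'a': node 12→13  emit P3@[9:14]
i=15 'b': node 13→7 (via fail)  emit P1@[15:15],P2@[14:15]
i=16 'a': node 7→14 (via fail)
i=17 'c': node 14→2 (via fail)
i=18 'b': node 2→6 (via fail)  emit P1@[18:18]
i=19 'a': node 6→14
i=20 'b': node 14→15  emit P1@[20:20],P2@[19:20]
i=21 'c': node 15→16  emit P4@[18:21]
i=22 'b': node 16→6 (via fail)  emit P1@[22:22]
i=23 'a': node 6→14
i=24 'a': node 14→17
i=25 'c': node 17→18  emit P5@[22:25]
i=26 'c': node 18→9 (via fail)
i=27 'a': node 9→19 (via fail)
i=28 'c': node 19→20
i=29 'a': node 20→21
i=30 'c': node 21→22  emit P6@[26:30]
i=31 'b': node 22→6 (via fail)  emit P1@[31:31]
i=32 'a': node 6→14
i=33 'c': node 14→2 (via fail)
i=34 'b': node 2→6 (via fail)  emit P1@[34:34]
i=35 'b': node 6→6 (via fail)  emit P1@[35:35]
i=36 'c': node 6→8 (via fail)
i=37 'a': node 8→19
i=38 'a': node 19→23
i=39 'c': node 23→24  emit P7@[36:39]
i=40 'a': node 24→3 (via fail)
i=41 'a': node 3→4
i=42 'c': node 4→5  emit P0@[38:42],P7@[39:42]
i=43 'a': node 5→3 (via fail)
i=44 'a': node 3→4
i=45 'c': node 4→5  emit P0@[41:45],P7@[42:45]
i=46 'c': node 5→9 (via fail)
i=47 'c': node 9→9 (via fail)
i=48 'b': node 9→10  emit P1@[48:48]
i=49 'b': node 10→11  emit P1@[49:49]
i=50 'a': node 11→12
i=51 'a': node 12→13  emit P3@[46:51]
i=52 'c': node 13→18 (via fail)  emit P5@[49:52]

Matches: [[0,1],[2,1],[5,1],[6,1],[8,3],[9,5],[11,1],[12,1],[14,3],[15,1],[15,2],[18,1],[20,1],[20,2],[21,4],[22,1],[25,5],[30,6],[31,1],[34,1],[35,1],[39,7],[42,0],[42,7],[45,0],[45,7],[48,1],[49,1],[51,3],[52,5]]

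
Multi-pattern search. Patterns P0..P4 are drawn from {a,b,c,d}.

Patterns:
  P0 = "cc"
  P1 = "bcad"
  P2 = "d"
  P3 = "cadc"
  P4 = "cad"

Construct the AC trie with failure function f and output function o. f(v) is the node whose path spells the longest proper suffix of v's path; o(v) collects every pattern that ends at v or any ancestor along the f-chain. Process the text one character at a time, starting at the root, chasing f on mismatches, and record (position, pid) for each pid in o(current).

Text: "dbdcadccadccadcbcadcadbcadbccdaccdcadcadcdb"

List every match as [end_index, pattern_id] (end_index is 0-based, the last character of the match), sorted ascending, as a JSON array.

Construct AC machine:
Trie (insert patterns):
  0='ε' goto b→3 c→1 d→7
  1='c' goto a→8 c→2
  2='cc' goto ·  [P0 ends]
  3='b' goto c→4
  4='bc' goto a→5
  5='bca' goto d→6
  6='bcad' goto ·  [P1 ends]
  7='d' goto ·  [P2 ends]
  8='ca' goto d→9
  9='cad' goto c→10  [P4 ends]
  10='cadc' goto ·  [P3 ends]

Failure links (BFS by depth):
  fail(1) 'c': from fail(0)=0 chase 'c': 0 ⇒ 0;  out=∅∪out(0)=∅
  fail(3) 'b': from fail(0)=0 chase 'b': 0 ⇒ 0;  out=∅∪out(0)=∅
  fail(7) 'd': from fail(0)=0 chase 'd': 0 ⇒ 0;  out={2}∪out(0)={2}
  fail(2) 'cc': from fail(1)=0 chase 'c': 0 ⇒ 1;  out={0}∪out(1)={0}
  fail(4) 'bc': from fail(3)=0 chase 'c': 0 ⇒ 1;  out=∅∪out(1)=∅
  fail(8) 'ca': from fail(1)=0 chase 'a': 0 ⇒ 0;  out=∅∪out(0)=∅
  fail(5) 'bca': from fail(4)=1 chase 'a': 1 ⇒ 8;  out=∅∪out(8)=∅
  fail(9) 'cad': from fail(8)=0 chase 'd': 0 ⇒ 7;  out={4}∪out(7)={2,4}
  fail(6) 'bcad': from fail(5)=8 chase 'd': 8 ⇒ 9;  out={1}∪out(9)={1,2,4}
  fail(10) 'cadc': from fail(9)=7 chase 'c': 7→0 ⇒ 1;  out={3}∪out(1)={3}

Run:
[0] read 'd'  n0⇒n7  ** P2@[0:0]
[1] read 'b'  n7⇒n3 ·f
[2] read 'd'  n3⇒n7 ·f  ** P2@[2:2]
[3] read 'c'  n7⇒n1 ·f
[4] read 'a'  n1⇒n8
[5] read 'd'  n8⇒n9  ** P2@[5:5],P4@[3:5]
[6] read 'c'  n9⇒n10  ** P3@[3:6]
[7] read 'c'  n10⇒n2 ·f  ** P0@[6:7]
[8] read 'a'  n2⇒n8 ·f
[9] read 'd'  n8⇒n9  ** P2@[9:9],P4@[7:9]
[10] read 'c'  n9⇒n10  ** P3@[7:10]
[11] read 'c'  n10⇒n2 ·f  ** P0@[10:11]
[12] read 'a'  n2⇒n8 ·f
[13] read 'd'  n8⇒n9  ** P2@[13:13],P4@[11:13]
[14] read 'c'  n9⇒n10  ** P3@[11:14]
[15] read 'b'  n10⇒n3 ·f
[16] read 'c'  n3⇒n4
[17] read 'a'  n4⇒n5
[18] read 'd'  n5⇒n6  ** P1@[15:18],P2@[18:18],P4@[16:18]
[19] read 'c'  n6⇒n10 ·f  ** P3@[16:19]
[20] read 'a'  n10⇒n8 ·f
[21] read 'd'  n8⇒n9  ** P2@[21:21],P4@[19:21]
[22] read 'b'  n9⇒n3 ·f
[23] read 'c'  n3⇒n4
[24] read 'a'  n4⇒n5
[25] read 'd'  n5⇒n6  ** P1@[22:25],P2@[25:25],P4@[23:25]
[26] read 'b'  n6⇒n3 ·f
[27] read 'c'  n3⇒n4
[28] read 'c'  n4⇒n2 ·f  ** P0@[27:28]
[29] read 'd'  n2⇒n7 ·f  ** P2@[29:29]
[30] read 'a'  n7⇒n0 ·f
[31] read 'c'  n0⇒n1
[32] read 'c'  n1⇒n2  ** P0@[31:32]
[33] read 'd'  n2⇒n7 ·f  ** P2@[33:33]
[34] read 'c'  n7⇒n1 ·f
[35] read 'a'  n1⇒n8
[36] read 'd'  n8⇒n9  ** P2@[36:36],P4@[34:36]
[37] read 'c'  n9⇒n10  ** P3@[34:37]
[38] read 'a'  n10⇒n8 ·f
[39] read 'd'  n8⇒n9  ** P2@[39:39],P4@[37:39]
[40] read 'c'  n9⇒n10  ** P3@[37:40]
[41] read 'd'  n10⇒n7 ·f  ** P2@[41:41]
[42] read 'b'  n7⇒n3 ·f

Result: [[0,2],[2,2],[5,2],[5,4],[6,3],[7,0],[9,2],[9,4],[10,3],[11,0],[13,2],[13,4],[14,3],[18,1],[18,2],[18,4],[19,3],[21,2],[21,4],[25,1],[25,2],[25,4],[28,0],[29,2],[32,0],[33,2],[36,2],[36,4],[37,3],[39,2],[39,4],[40,3],[41,2]]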